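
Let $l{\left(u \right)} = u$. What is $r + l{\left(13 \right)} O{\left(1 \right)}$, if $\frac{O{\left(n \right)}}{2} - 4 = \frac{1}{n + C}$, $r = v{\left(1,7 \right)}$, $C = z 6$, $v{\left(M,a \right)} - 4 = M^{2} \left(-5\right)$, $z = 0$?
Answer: $129$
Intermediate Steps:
$v{\left(M,a \right)} = 4 - 5 M^{2}$ ($v{\left(M,a \right)} = 4 + M^{2} \left(-5\right) = 4 - 5 M^{2}$)
$C = 0$ ($C = 0 \cdot 6 = 0$)
$r = -1$ ($r = 4 - 5 \cdot 1^{2} = 4 - 5 = -1$)
$O{\left(n \right)} = 8 + \frac{2}{n}$ ($O{\left(n \right)} = 8 + \frac{2}{n + 0} = 8 + \frac{2}{n}$)
$r + l{\left(13 \right)} O{\left(1 \right)} = -1 + 13 \left(8 + \frac{2}{1}\right) = -1 + 13 \left(8 + 2 \cdot 1\right) = -1 + 13 \left(8 + 2\right) = -1 + 13 \cdot 10 = -1 + 130 = 129$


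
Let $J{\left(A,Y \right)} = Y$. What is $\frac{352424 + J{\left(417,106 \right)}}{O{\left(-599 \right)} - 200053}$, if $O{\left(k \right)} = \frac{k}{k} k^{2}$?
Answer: $\frac{58755}{26458} \approx 2.2207$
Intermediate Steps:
$O{\left(k \right)} = k^{2}$ ($O{\left(k \right)} = 1 k^{2} = k^{2}$)
$\frac{352424 + J{\left(417,106 \right)}}{O{\left(-599 \right)} - 200053} = \frac{352424 + 106}{\left(-599\right)^{2} - 200053} = \frac{352530}{358801 - 200053} = \frac{352530}{158748} = 352530 \cdot \frac{1}{158748} = \frac{58755}{26458}$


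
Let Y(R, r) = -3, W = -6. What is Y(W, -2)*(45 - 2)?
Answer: -129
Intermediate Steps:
Y(W, -2)*(45 - 2) = -3*(45 - 2) = -3*43 = -129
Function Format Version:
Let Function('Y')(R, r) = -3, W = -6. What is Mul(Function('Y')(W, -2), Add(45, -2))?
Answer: -129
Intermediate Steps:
Mul(Function('Y')(W, -2), Add(45, -2)) = Mul(-3, Add(45, -2)) = Mul(-3, 43) = -129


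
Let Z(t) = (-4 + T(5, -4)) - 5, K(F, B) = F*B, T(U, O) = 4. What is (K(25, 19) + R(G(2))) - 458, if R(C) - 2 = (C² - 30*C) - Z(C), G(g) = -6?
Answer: 240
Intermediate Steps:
K(F, B) = B*F
Z(t) = -5 (Z(t) = (-4 + 4) - 5 = 0 - 5 = -5)
R(C) = 7 + C² - 30*C (R(C) = 2 + ((C² - 30*C) - 1*(-5)) = 2 + ((C² - 30*C) + 5) = 2 + (5 + C² - 30*C) = 7 + C² - 30*C)
(K(25, 19) + R(G(2))) - 458 = (19*25 + (7 + (-6)² - 30*(-6))) - 458 = (475 + (7 + 36 + 180)) - 458 = (475 + 223) - 458 = 698 - 458 = 240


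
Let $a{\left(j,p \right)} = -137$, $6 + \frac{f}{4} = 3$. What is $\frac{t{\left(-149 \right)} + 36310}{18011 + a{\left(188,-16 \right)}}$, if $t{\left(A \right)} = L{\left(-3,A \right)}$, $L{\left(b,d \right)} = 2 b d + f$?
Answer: $\frac{18596}{8937} \approx 2.0808$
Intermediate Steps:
$f = -12$ ($f = -24 + 4 \cdot 3 = -24 + 12 = -12$)
$L{\left(b,d \right)} = -12 + 2 b d$ ($L{\left(b,d \right)} = 2 b d - 12 = -12 + 2 b d$)
$t{\left(A \right)} = -12 - 6 A$ ($t{\left(A \right)} = -12 + 2 \left(-3\right) A = -12 - 6 A$)
$\frac{t{\left(-149 \right)} + 36310}{18011 + a{\left(188,-16 \right)}} = \frac{\left(-12 - -894\right) + 36310}{18011 - 137} = \frac{\left(-12 + 894\right) + 36310}{17874} = \left(882 + 36310\right) \frac{1}{17874} = 37192 \cdot \frac{1}{17874} = \frac{18596}{8937}$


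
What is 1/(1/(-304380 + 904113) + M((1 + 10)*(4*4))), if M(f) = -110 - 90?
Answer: -599733/119946599 ≈ -0.0050000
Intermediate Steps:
M(f) = -200
1/(1/(-304380 + 904113) + M((1 + 10)*(4*4))) = 1/(1/(-304380 + 904113) - 200) = 1/(1/599733 - 200) = 1/(-119946599/599733) = -599733/119946599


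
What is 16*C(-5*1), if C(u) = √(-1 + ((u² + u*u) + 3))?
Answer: 32*√13 ≈ 115.38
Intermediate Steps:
C(u) = √(2 + 2*u²) (C(u) = √(-1 + ((u² + u²) + 3)) = √(-1 + (2*u² + 3)) = √(-1 + (3 + 2*u²)) = √(2 + 2*u²))
16*C(-5*1) = 16*√(2 + 2*(-5*1)²) = 16*√(2 + 2*(-5)²) = 16*√(2 + 2*25) = 16*√(2 + 50) = 16*√52 = 16*(2*√13) = 32*√13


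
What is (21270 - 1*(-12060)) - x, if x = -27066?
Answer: 60396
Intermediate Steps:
(21270 - 1*(-12060)) - x = (21270 - 1*(-12060)) - 1*(-27066) = (21270 + 12060) + 27066 = 33330 + 27066 = 60396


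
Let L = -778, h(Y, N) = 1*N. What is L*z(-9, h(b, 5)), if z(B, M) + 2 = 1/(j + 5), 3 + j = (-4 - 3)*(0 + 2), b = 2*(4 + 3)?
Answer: 9725/6 ≈ 1620.8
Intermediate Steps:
b = 14 (b = 2*7 = 14)
j = -17 (j = -3 + (-4 - 3)*(0 + 2) = -3 - 7*2 = -3 - 14 = -17)
h(Y, N) = N
z(B, M) = -25/12 (z(B, M) = -2 + 1/(-17 + 5) = -2 + 1/(-12) = -2 - 1/12 = -25/12)
L*z(-9, h(b, 5)) = -778*(-25/12) = 9725/6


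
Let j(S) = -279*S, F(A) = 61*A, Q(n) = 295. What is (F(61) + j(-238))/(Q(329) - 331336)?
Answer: -70123/331041 ≈ -0.21183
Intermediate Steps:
(F(61) + j(-238))/(Q(329) - 331336) = (61*61 - 279*(-238))/(295 - 331336) = (3721 + 66402)/(-331041) = 70123*(-1/331041) = -70123/331041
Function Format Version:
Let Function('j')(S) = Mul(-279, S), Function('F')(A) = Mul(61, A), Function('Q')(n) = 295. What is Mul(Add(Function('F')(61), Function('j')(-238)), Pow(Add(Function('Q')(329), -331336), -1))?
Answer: Rational(-70123, 331041) ≈ -0.21183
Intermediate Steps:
Mul(Add(Function('F')(61), Function('j')(-238)), Pow(Add(Function('Q')(329), -331336), -1)) = Mul(Add(Mul(61, 61), Mul(-279, -238)), Pow(Add(295, -331336), -1)) = Mul(Add(3721, 66402), Pow(-331041, -1)) = Mul(70123, Rational(-1, 331041)) = Rational(-70123, 331041)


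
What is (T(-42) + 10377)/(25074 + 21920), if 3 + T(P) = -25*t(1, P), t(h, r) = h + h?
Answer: 5162/23497 ≈ 0.21969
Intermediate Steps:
t(h, r) = 2*h
T(P) = -53 (T(P) = -3 - 50 = -53)
(T(-42) + 10377)/(25074 + 21920) = (-53 + 10377)/(25074 + 21920) = 10324/46994 = 10324*(1/46994) = 5162/23497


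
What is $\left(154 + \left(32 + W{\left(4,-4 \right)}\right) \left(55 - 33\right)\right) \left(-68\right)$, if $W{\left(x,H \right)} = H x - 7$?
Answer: $-23936$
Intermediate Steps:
$W{\left(x,H \right)} = -7 + H x$
$\left(154 + \left(32 + W{\left(4,-4 \right)}\right) \left(55 - 33\right)\right) \left(-68\right) = \left(154 + \left(32 - 23\right) \left(55 - 33\right)\right) \left(-68\right) = \left(154 + \left(32 - 23\right) 22\right) \left(-68\right) = \left(154 + 9 \cdot 22\right) \left(-68\right) = \left(154 + 198\right) \left(-68\right) = 352 \left(-68\right) = -23936$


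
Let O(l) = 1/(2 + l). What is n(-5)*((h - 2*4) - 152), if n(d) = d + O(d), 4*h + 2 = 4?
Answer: 2552/3 ≈ 850.67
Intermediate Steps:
h = ½ (h = -½ + (¼)*4 = -½ + 1 = ½ ≈ 0.50000)
n(d) = d + 1/(2 + d)
n(-5)*((h - 2*4) - 152) = ((1 - 5*(2 - 5))/(2 - 5))*((½ - 2*4) - 152) = ((1 - 5*(-3))/(-3))*((½ - 8) - 152) = (-(1 + 15)/3)*(-15/2 - 152) = -⅓*16*(-319/2) = -16/3*(-319/2) = 2552/3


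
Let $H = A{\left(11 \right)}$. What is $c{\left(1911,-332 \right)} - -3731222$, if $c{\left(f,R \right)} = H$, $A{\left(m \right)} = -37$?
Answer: $3731185$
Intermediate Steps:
$H = -37$
$c{\left(f,R \right)} = -37$
$c{\left(1911,-332 \right)} - -3731222 = -37 - -3731222 = -37 + 3731222 = 3731185$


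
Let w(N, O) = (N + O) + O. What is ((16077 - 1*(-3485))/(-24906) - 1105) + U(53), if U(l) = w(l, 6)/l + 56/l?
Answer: -728321525/660009 ≈ -1103.5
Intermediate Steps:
w(N, O) = N + 2*O
U(l) = 56/l + (12 + l)/l (U(l) = (l + 2*6)/l + 56/l = (l + 12)/l + 56/l = (12 + l)/l + 56/l = 56/l + (12 + l)/l)
((16077 - 1*(-3485))/(-24906) - 1105) + U(53) = ((16077 - 1*(-3485))/(-24906) - 1105) + (68 + 53)/53 = ((16077 + 3485)*(-1/24906) - 1105) + (1/53)*121 = (19562*(-1/24906) - 1105) + 121/53 = (-9781/12453 - 1105) + 121/53 = -13770346/12453 + 121/53 = -728321525/660009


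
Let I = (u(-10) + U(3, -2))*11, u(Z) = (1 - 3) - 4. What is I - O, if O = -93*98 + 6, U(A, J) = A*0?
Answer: 9042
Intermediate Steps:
u(Z) = -6 (u(Z) = -2 - 4 = -6)
U(A, J) = 0
O = -9108 (O = -9114 + 6 = -9108)
I = -66 (I = (-6 + 0)*11 = -6*11 = -66)
I - O = -66 - 1*(-9108) = -66 + 9108 = 9042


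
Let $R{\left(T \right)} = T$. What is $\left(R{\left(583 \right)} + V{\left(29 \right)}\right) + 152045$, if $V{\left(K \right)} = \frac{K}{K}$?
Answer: $152629$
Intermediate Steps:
$V{\left(K \right)} = 1$
$\left(R{\left(583 \right)} + V{\left(29 \right)}\right) + 152045 = \left(583 + 1\right) + 152045 = 584 + 152045 = 152629$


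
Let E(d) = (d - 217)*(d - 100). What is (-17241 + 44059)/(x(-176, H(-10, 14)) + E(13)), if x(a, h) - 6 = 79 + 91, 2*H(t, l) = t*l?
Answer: 13409/8962 ≈ 1.4962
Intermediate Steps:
H(t, l) = l*t/2 (H(t, l) = (t*l)/2 = (l*t)/2 = l*t/2)
x(a, h) = 176 (x(a, h) = 6 + (79 + 91) = 6 + 170 = 176)
E(d) = (-217 + d)*(-100 + d)
(-17241 + 44059)/(x(-176, H(-10, 14)) + E(13)) = (-17241 + 44059)/(176 + (21700 + 13**2 - 317*13)) = 26818/(176 + (21700 + 169 - 4121)) = 26818/(176 + 17748) = 26818/17924 = 26818*(1/17924) = 13409/8962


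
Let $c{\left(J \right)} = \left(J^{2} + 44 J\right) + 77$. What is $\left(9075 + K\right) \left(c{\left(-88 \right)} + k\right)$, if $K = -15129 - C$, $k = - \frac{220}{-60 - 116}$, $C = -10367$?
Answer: $\frac{68149713}{4} \approx 1.7037 \cdot 10^{7}$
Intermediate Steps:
$k = \frac{5}{4}$ ($k = - \frac{220}{-176} = \left(-220\right) \left(- \frac{1}{176}\right) = \frac{5}{4} \approx 1.25$)
$K = -4762$ ($K = -15129 - -10367 = -15129 + 10367 = -4762$)
$c{\left(J \right)} = 77 + J^{2} + 44 J$
$\left(9075 + K\right) \left(c{\left(-88 \right)} + k\right) = \left(9075 - 4762\right) \left(\left(77 + \left(-88\right)^{2} + 44 \left(-88\right)\right) + \frac{5}{4}\right) = 4313 \left(\left(77 + 7744 - 3872\right) + \frac{5}{4}\right) = 4313 \left(3949 + \frac{5}{4}\right) = 4313 \cdot \frac{15801}{4} = \frac{68149713}{4}$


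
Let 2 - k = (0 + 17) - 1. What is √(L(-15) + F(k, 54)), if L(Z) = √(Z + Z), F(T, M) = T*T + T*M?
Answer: √(-560 + I*√30) ≈ 0.1157 + 23.665*I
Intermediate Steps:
k = -14 (k = 2 - ((0 + 17) - 1) = 2 - (17 - 1) = 2 - 1*16 = 2 - 16 = -14)
F(T, M) = T² + M*T
L(Z) = √2*√Z (L(Z) = √(2*Z) = √2*√Z)
√(L(-15) + F(k, 54)) = √(√2*√(-15) - 14*(54 - 14)) = √(√2*(I*√15) - 14*40) = √(I*√30 - 560) = √(-560 + I*√30)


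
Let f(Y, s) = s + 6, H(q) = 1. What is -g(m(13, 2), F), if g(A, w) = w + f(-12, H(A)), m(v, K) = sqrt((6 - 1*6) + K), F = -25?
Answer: 18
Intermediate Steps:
f(Y, s) = 6 + s
m(v, K) = sqrt(K) (m(v, K) = sqrt((6 - 6) + K) = sqrt(0 + K) = sqrt(K))
g(A, w) = 7 + w (g(A, w) = w + (6 + 1) = w + 7 = 7 + w)
-g(m(13, 2), F) = -(7 - 25) = -1*(-18) = 18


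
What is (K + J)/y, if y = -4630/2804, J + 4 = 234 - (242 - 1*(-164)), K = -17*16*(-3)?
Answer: -179456/463 ≈ -387.59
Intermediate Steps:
K = 816 (K = -272*(-3) = 816)
J = -176 (J = -4 + (234 - (242 - 1*(-164))) = -4 + (234 - (242 + 164)) = -4 + (234 - 1*406) = -4 + (234 - 406) = -4 - 172 = -176)
y = -2315/1402 (y = -4630*1/2804 = -2315/1402 ≈ -1.6512)
(K + J)/y = (816 - 176)/(-2315/1402) = 640*(-1402/2315) = -179456/463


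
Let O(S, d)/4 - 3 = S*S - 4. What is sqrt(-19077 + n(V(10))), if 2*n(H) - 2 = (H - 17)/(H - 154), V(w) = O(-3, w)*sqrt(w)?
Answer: sqrt(-5875391 + 1220832*sqrt(10))/(2*sqrt(77 - 16*sqrt(10))) ≈ 138.12*I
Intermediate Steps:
O(S, d) = -4 + 4*S**2 (O(S, d) = 12 + 4*(S*S - 4) = 12 + 4*(S**2 - 4) = 12 + 4*(-4 + S**2) = 12 + (-16 + 4*S**2) = -4 + 4*S**2)
V(w) = 32*sqrt(w) (V(w) = (-4 + 4*(-3)**2)*sqrt(w) = (-4 + 4*9)*sqrt(w) = (-4 + 36)*sqrt(w) = 32*sqrt(w))
n(H) = 1 + (-17 + H)/(2*(-154 + H)) (n(H) = 1 + ((H - 17)/(H - 154))/2 = 1 + ((-17 + H)/(-154 + H))/2 = 1 + (-17 + H)/(2*(-154 + H)))
sqrt(-19077 + n(V(10))) = sqrt(-19077 + (-325 + 3*(32*sqrt(10)))/(2*(-154 + 32*sqrt(10)))) = sqrt(-19077 + (-325 + 96*sqrt(10))/(2*(-154 + 32*sqrt(10))))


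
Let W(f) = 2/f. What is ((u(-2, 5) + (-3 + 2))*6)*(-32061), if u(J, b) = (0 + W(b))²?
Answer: 4039686/25 ≈ 1.6159e+5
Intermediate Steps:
u(J, b) = 4/b² (u(J, b) = (0 + 2/b)² = (2/b)² = 4/b²)
((u(-2, 5) + (-3 + 2))*6)*(-32061) = ((4/5² + (-3 + 2))*6)*(-32061) = ((4*(1/25) - 1)*6)*(-32061) = ((4/25 - 1)*6)*(-32061) = -21/25*6*(-32061) = -126/25*(-32061) = 4039686/25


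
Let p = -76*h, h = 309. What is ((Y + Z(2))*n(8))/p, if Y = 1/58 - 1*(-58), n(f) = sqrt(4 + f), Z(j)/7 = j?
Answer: -4177*sqrt(3)/681036 ≈ -0.010623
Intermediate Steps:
Z(j) = 7*j
Y = 3365/58 (Y = 1/58 + 58 = 3365/58 ≈ 58.017)
p = -23484 (p = -76*309 = -23484)
((Y + Z(2))*n(8))/p = ((3365/58 + 7*2)*sqrt(4 + 8))/(-23484) = ((3365/58 + 14)*sqrt(12))*(-1/23484) = (4177*(2*sqrt(3))/58)*(-1/23484) = (4177*sqrt(3)/29)*(-1/23484) = -4177*sqrt(3)/681036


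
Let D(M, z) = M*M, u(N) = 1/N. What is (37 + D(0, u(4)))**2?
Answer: 1369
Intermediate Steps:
D(M, z) = M**2
(37 + D(0, u(4)))**2 = (37 + 0**2)**2 = (37 + 0)**2 = 37**2 = 1369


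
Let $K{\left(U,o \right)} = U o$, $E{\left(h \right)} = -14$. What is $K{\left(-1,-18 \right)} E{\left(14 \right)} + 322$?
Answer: $70$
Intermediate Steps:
$K{\left(-1,-18 \right)} E{\left(14 \right)} + 322 = \left(-1\right) \left(-18\right) \left(-14\right) + 322 = 18 \left(-14\right) + 322 = -252 + 322 = 70$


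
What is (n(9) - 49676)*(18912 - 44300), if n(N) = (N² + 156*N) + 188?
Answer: 1218700164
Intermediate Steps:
n(N) = 188 + N² + 156*N
(n(9) - 49676)*(18912 - 44300) = ((188 + 9² + 156*9) - 49676)*(18912 - 44300) = ((188 + 81 + 1404) - 49676)*(-25388) = (1673 - 49676)*(-25388) = -48003*(-25388) = 1218700164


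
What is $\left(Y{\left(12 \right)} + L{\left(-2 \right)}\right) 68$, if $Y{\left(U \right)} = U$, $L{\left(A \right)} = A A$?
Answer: $1088$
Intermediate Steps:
$L{\left(A \right)} = A^{2}$
$\left(Y{\left(12 \right)} + L{\left(-2 \right)}\right) 68 = \left(12 + \left(-2\right)^{2}\right) 68 = \left(12 + 4\right) 68 = 16 \cdot 68 = 1088$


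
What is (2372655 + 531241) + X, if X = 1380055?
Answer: 4283951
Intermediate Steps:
(2372655 + 531241) + X = (2372655 + 531241) + 1380055 = 2903896 + 1380055 = 4283951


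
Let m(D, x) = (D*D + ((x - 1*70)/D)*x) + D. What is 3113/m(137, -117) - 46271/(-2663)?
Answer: 121995617174/6955758663 ≈ 17.539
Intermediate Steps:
m(D, x) = D + D² + x*(-70 + x)/D (m(D, x) = (D² + ((x - 70)/D)*x) + D = (D² + ((-70 + x)/D)*x) + D = (D² + x*(-70 + x)/D) + D = D + D² + x*(-70 + x)/D)
3113/m(137, -117) - 46271/(-2663) = 3113/((((-117)² - 70*(-117) + 137²*(1 + 137))/137)) - 46271/(-2663) = 3113/(((13689 + 8190 + 18769*138)/137)) - 46271*(-1/2663) = 3113/(((13689 + 8190 + 2590122)/137)) + 46271/2663 = 3113/(((1/137)*2612001)) + 46271/2663 = 3113/(2612001/137) + 46271/2663 = 3113*(137/2612001) + 46271/2663 = 426481/2612001 + 46271/2663 = 121995617174/6955758663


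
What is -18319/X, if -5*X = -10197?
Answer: -91595/10197 ≈ -8.9825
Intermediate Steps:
X = 10197/5 (X = -⅕*(-10197) = 10197/5 ≈ 2039.4)
-18319/X = -18319/10197/5 = -18319*5/10197 = -91595/10197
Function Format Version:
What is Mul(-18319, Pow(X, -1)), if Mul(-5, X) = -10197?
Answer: Rational(-91595, 10197) ≈ -8.9825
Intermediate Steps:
X = Rational(10197, 5) (X = Mul(Rational(-1, 5), -10197) = Rational(10197, 5) ≈ 2039.4)
Mul(-18319, Pow(X, -1)) = Mul(-18319, Pow(Rational(10197, 5), -1)) = Mul(-18319, Rational(5, 10197)) = Rational(-91595, 10197)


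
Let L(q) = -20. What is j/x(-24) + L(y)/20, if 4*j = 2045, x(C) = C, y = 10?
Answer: -2141/96 ≈ -22.302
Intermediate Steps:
j = 2045/4 (j = (1/4)*2045 = 2045/4 ≈ 511.25)
j/x(-24) + L(y)/20 = (2045/4)/(-24) - 20/20 = (2045/4)*(-1/24) - 20*1/20 = -2045/96 - 1 = -2141/96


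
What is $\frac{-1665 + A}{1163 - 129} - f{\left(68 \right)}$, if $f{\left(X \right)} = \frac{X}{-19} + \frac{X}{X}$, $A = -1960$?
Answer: $- \frac{18209}{19646} \approx -0.92686$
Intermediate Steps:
$f{\left(X \right)} = 1 - \frac{X}{19}$ ($f{\left(X \right)} = X \left(- \frac{1}{19}\right) + 1 = - \frac{X}{19} + 1 = 1 - \frac{X}{19}$)
$\frac{-1665 + A}{1163 - 129} - f{\left(68 \right)} = \frac{-1665 - 1960}{1163 - 129} - \left(1 - \frac{68}{19}\right) = - \frac{3625}{1034} - \left(1 - \frac{68}{19}\right) = \left(-3625\right) \frac{1}{1034} - - \frac{49}{19} = - \frac{3625}{1034} + \frac{49}{19} = - \frac{18209}{19646}$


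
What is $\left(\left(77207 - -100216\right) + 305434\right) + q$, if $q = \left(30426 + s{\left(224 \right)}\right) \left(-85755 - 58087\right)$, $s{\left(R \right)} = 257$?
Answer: $-4413021229$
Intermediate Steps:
$q = -4413504086$ ($q = \left(30426 + 257\right) \left(-85755 - 58087\right) = 30683 \left(-143842\right) = -4413504086$)
$\left(\left(77207 - -100216\right) + 305434\right) + q = \left(\left(77207 - -100216\right) + 305434\right) - 4413504086 = \left(\left(77207 + 100216\right) + 305434\right) - 4413504086 = \left(177423 + 305434\right) - 4413504086 = 482857 - 4413504086 = -4413021229$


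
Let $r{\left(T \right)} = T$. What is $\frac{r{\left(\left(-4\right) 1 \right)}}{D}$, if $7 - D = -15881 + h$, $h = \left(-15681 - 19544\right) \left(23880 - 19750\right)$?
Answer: $- \frac{2}{72747569} \approx -2.7492 \cdot 10^{-8}$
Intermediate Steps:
$h = -145479250$ ($h = \left(-35225\right) 4130 = -145479250$)
$D = 145495138$ ($D = 7 - \left(-15881 - 145479250\right) = 7 - -145495131 = 7 + 145495131 = 145495138$)
$\frac{r{\left(\left(-4\right) 1 \right)}}{D} = \frac{\left(-4\right) 1}{145495138} = \left(-4\right) \frac{1}{145495138} = - \frac{2}{72747569}$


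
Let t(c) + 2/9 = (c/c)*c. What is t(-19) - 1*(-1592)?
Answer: 14155/9 ≈ 1572.8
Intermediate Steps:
t(c) = -2/9 + c (t(c) = -2/9 + (c/c)*c = -2/9 + 1*c = -2/9 + c)
t(-19) - 1*(-1592) = (-2/9 - 19) - 1*(-1592) = -173/9 + 1592 = 14155/9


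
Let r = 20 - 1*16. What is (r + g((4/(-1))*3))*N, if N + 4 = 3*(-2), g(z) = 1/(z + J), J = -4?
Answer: -315/8 ≈ -39.375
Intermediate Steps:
g(z) = 1/(-4 + z) (g(z) = 1/(z - 4) = 1/(-4 + z))
N = -10 (N = -4 + 3*(-2) = -4 - 6 = -10)
r = 4 (r = 20 - 16 = 4)
(r + g((4/(-1))*3))*N = (4 + 1/(-4 + (4/(-1))*3))*(-10) = (4 + 1/(-4 + (4*(-1))*3))*(-10) = (4 + 1/(-4 - 4*3))*(-10) = (4 + 1/(-4 - 12))*(-10) = (4 + 1/(-16))*(-10) = (4 - 1/16)*(-10) = (63/16)*(-10) = -315/8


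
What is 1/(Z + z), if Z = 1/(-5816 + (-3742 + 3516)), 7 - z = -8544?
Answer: 6042/51665141 ≈ 0.00011695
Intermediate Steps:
z = 8551 (z = 7 - 1*(-8544) = 7 + 8544 = 8551)
Z = -1/6042 (Z = 1/(-5816 - 226) = 1/(-6042) = -1/6042 ≈ -0.00016551)
1/(Z + z) = 1/(-1/6042 + 8551) = 1/(51665141/6042) = 6042/51665141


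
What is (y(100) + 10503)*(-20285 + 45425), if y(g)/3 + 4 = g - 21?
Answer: 269701920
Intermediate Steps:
y(g) = -75 + 3*g (y(g) = -12 + 3*(g - 21) = -12 + 3*(-21 + g) = -12 + (-63 + 3*g) = -75 + 3*g)
(y(100) + 10503)*(-20285 + 45425) = ((-75 + 3*100) + 10503)*(-20285 + 45425) = ((-75 + 300) + 10503)*25140 = (225 + 10503)*25140 = 10728*25140 = 269701920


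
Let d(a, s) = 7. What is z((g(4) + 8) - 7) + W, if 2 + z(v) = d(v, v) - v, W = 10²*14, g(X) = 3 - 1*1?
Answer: 1402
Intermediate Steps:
g(X) = 2 (g(X) = 3 - 1 = 2)
W = 1400 (W = 100*14 = 1400)
z(v) = 5 - v (z(v) = -2 + (7 - v) = 5 - v)
z((g(4) + 8) - 7) + W = (5 - ((2 + 8) - 7)) + 1400 = (5 - (10 - 7)) + 1400 = (5 - 1*3) + 1400 = (5 - 3) + 1400 = 2 + 1400 = 1402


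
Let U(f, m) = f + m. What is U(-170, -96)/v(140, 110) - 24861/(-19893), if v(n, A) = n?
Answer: -43119/66310 ≈ -0.65026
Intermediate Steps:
U(-170, -96)/v(140, 110) - 24861/(-19893) = (-170 - 96)/140 - 24861/(-19893) = -266*1/140 - 24861*(-1/19893) = -19/10 + 8287/6631 = -43119/66310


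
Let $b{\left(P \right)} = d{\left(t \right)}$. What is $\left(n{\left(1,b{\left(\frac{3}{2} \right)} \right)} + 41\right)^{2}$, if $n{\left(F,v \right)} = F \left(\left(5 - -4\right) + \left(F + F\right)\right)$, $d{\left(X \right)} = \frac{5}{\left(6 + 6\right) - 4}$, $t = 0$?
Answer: $2704$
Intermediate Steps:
$d{\left(X \right)} = \frac{5}{8}$ ($d{\left(X \right)} = \frac{5}{12 - 4} = \frac{5}{8}$)
$b{\left(P \right)} = \frac{5}{8}$
$n{\left(F,v \right)} = F \left(9 + 2 F\right)$ ($n{\left(F,v \right)} = F \left(\left(5 + 4\right) + 2 F\right) = F \left(9 + 2 F\right)$)
$\left(n{\left(1,b{\left(\frac{3}{2} \right)} \right)} + 41\right)^{2} = \left(1 \left(9 + 2 \cdot 1\right) + 41\right)^{2} = \left(1 \left(9 + 2\right) + 41\right)^{2} = \left(1 \cdot 11 + 41\right)^{2} = \left(11 + 41\right)^{2} = 52^{2} = 2704$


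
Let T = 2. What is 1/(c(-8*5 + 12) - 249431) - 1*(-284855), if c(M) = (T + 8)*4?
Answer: 71040273304/249391 ≈ 2.8486e+5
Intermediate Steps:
c(M) = 40 (c(M) = (2 + 8)*4 = 10*4 = 40)
1/(c(-8*5 + 12) - 249431) - 1*(-284855) = 1/(40 - 249431) - 1*(-284855) = 1/(-249391) + 284855 = -1/249391 + 284855 = 71040273304/249391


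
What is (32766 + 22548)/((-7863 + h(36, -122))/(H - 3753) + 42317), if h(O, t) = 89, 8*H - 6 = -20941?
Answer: 2818746126/2156494195 ≈ 1.3071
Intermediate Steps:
H = -20935/8 (H = ¾ + (⅛)*(-20941) = ¾ - 20941/8 = -20935/8 ≈ -2616.9)
(32766 + 22548)/((-7863 + h(36, -122))/(H - 3753) + 42317) = (32766 + 22548)/((-7863 + 89)/(-20935/8 - 3753) + 42317) = 55314/(-7774/(-50959/8) + 42317) = 55314/(-7774*(-8/50959) + 42317) = 55314/(62192/50959 + 42317) = 55314/(2156494195/50959) = 55314*(50959/2156494195) = 2818746126/2156494195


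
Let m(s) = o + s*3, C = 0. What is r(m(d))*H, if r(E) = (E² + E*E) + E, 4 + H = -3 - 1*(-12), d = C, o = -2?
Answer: 30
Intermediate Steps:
d = 0
m(s) = -2 + 3*s (m(s) = -2 + s*3 = -2 + 3*s)
H = 5 (H = -4 + (-3 - 1*(-12)) = -4 + (-3 + 12) = -4 + 9 = 5)
r(E) = E + 2*E² (r(E) = (E² + E²) + E = 2*E² + E = E + 2*E²)
r(m(d))*H = ((-2 + 3*0)*(1 + 2*(-2 + 3*0)))*5 = ((-2 + 0)*(1 + 2*(-2 + 0)))*5 = -2*(1 + 2*(-2))*5 = -2*(1 - 4)*5 = -2*(-3)*5 = 6*5 = 30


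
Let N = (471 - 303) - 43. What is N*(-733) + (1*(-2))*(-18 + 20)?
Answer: -91629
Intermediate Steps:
N = 125 (N = 168 - 43 = 125)
N*(-733) + (1*(-2))*(-18 + 20) = 125*(-733) + (1*(-2))*(-18 + 20) = -91625 - 2*2 = -91625 - 4 = -91629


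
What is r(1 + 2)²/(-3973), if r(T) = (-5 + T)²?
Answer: -16/3973 ≈ -0.0040272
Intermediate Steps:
r(1 + 2)²/(-3973) = ((-5 + (1 + 2))²)²/(-3973) = ((-5 + 3)²)²*(-1/3973) = ((-2)²)²*(-1/3973) = 4²*(-1/3973) = 16*(-1/3973) = -16/3973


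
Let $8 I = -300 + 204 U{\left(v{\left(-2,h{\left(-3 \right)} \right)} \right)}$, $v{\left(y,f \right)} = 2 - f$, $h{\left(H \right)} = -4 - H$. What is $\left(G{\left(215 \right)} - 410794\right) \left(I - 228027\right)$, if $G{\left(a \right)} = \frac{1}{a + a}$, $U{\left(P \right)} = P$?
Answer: $\frac{20136061917486}{215} \approx 9.3656 \cdot 10^{10}$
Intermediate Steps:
$G{\left(a \right)} = \frac{1}{2 a}$
$I = 39$ ($I = \frac{-300 + 204 \left(2 - \left(-4 - -3\right)\right)}{8} = \frac{-300 + 204 \left(2 - \left(-4 + 3\right)\right)}{8} = \frac{-300 + 204 \left(2 - -1\right)}{8} = \frac{-300 + 204 \left(2 + 1\right)}{8} = \frac{-300 + 204 \cdot 3}{8} = \frac{-300 + 612}{8} = \frac{1}{8} \cdot 312 = 39$)
$\left(G{\left(215 \right)} - 410794\right) \left(I - 228027\right) = \left(\frac{1}{2 \cdot 215} - 410794\right) \left(39 - 228027\right) = \left(\frac{1}{2} \cdot \frac{1}{215} - 410794\right) \left(-227988\right) = \left(\frac{1}{430} - 410794\right) \left(-227988\right) = \left(- \frac{176641419}{430}\right) \left(-227988\right) = \frac{20136061917486}{215}$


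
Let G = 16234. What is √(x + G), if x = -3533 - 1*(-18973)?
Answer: √31674 ≈ 177.97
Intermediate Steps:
x = 15440 (x = -3533 + 18973 = 15440)
√(x + G) = √(15440 + 16234) = √31674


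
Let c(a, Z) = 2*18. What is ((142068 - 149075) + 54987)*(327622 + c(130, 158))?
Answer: 15721030840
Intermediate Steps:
c(a, Z) = 36
((142068 - 149075) + 54987)*(327622 + c(130, 158)) = ((142068 - 149075) + 54987)*(327622 + 36) = (-7007 + 54987)*327658 = 47980*327658 = 15721030840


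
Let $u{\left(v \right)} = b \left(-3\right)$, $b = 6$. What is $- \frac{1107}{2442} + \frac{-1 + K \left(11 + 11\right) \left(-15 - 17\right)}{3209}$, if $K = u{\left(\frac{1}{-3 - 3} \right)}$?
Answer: $\frac{9130073}{2612126} \approx 3.4953$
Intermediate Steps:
$u{\left(v \right)} = -18$ ($u{\left(v \right)} = 6 \left(-3\right) = -18$)
$K = -18$
$- \frac{1107}{2442} + \frac{-1 + K \left(11 + 11\right) \left(-15 - 17\right)}{3209} = - \frac{1107}{2442} + \frac{-1 - 18 \left(11 + 11\right) \left(-15 - 17\right)}{3209} = \left(-1107\right) \frac{1}{2442} + \left(-1 - 18 \cdot 22 \left(-32\right)\right) \frac{1}{3209} = - \frac{369}{814} + \left(-1 - -12672\right) \frac{1}{3209} = - \frac{369}{814} + \left(-1 + 12672\right) \frac{1}{3209} = - \frac{369}{814} + 12671 \cdot \frac{1}{3209} = - \frac{369}{814} + \frac{12671}{3209} = \frac{9130073}{2612126}$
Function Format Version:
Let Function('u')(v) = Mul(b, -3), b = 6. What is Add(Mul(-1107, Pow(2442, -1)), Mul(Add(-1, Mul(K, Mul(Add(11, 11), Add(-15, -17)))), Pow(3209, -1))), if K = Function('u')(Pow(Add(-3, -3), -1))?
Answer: Rational(9130073, 2612126) ≈ 3.4953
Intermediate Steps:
Function('u')(v) = -18 (Function('u')(v) = Mul(6, -3) = -18)
K = -18
Add(Mul(-1107, Pow(2442, -1)), Mul(Add(-1, Mul(K, Mul(Add(11, 11), Add(-15, -17)))), Pow(3209, -1))) = Add(Mul(-1107, Pow(2442, -1)), Mul(Add(-1, Mul(-18, Mul(Add(11, 11), Add(-15, -17)))), Pow(3209, -1))) = Add(Mul(-1107, Rational(1, 2442)), Mul(Add(-1, Mul(-18, Mul(22, -32))), Rational(1, 3209))) = Add(Rational(-369, 814), Mul(Add(-1, Mul(-18, -704)), Rational(1, 3209))) = Add(Rational(-369, 814), Mul(Add(-1, 12672), Rational(1, 3209))) = Add(Rational(-369, 814), Mul(12671, Rational(1, 3209))) = Add(Rational(-369, 814), Rational(12671, 3209)) = Rational(9130073, 2612126)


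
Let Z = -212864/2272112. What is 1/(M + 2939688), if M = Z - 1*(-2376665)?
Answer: 142007/754959327167 ≈ 1.8810e-7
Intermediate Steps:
Z = -13304/142007 (Z = -212864*1/2272112 = -13304/142007 ≈ -0.093686)
M = 337503053351/142007 (M = -13304/142007 - 1*(-2376665) = -13304/142007 + 2376665 = 337503053351/142007 ≈ 2.3767e+6)
1/(M + 2939688) = 1/(337503053351/142007 + 2939688) = 1/(754959327167/142007) = 142007/754959327167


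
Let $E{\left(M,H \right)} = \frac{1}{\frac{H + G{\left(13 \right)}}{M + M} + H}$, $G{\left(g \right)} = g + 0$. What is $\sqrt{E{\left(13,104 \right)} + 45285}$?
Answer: $\frac{\sqrt{2132425799}}{217} \approx 212.8$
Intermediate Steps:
$G{\left(g \right)} = g$
$E{\left(M,H \right)} = \frac{1}{H + \frac{13 + H}{2 M}}$ ($E{\left(M,H \right)} = \frac{1}{\frac{H + 13}{M + M} + H} = \frac{1}{\frac{13 + H}{2 M} + H} = \frac{1}{H + \frac{13 + H}{2 M}}$)
$\sqrt{E{\left(13,104 \right)} + 45285} = \sqrt{2 \cdot 13 \frac{1}{13 + 104 + 2 \cdot 104 \cdot 13} + 45285} = \sqrt{2 \cdot 13 \frac{1}{13 + 104 + 2704} + 45285} = \sqrt{2 \cdot 13 \cdot \frac{1}{2821} + 45285} = \sqrt{\frac{2}{217} + 45285} = \sqrt{\frac{9826847}{217}} = \frac{\sqrt{2132425799}}{217}$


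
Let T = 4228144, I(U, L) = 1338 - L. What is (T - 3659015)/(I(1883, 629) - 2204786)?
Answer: -569129/2204077 ≈ -0.25822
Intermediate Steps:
(T - 3659015)/(I(1883, 629) - 2204786) = (4228144 - 3659015)/((1338 - 1*629) - 2204786) = 569129/((1338 - 629) - 2204786) = 569129/(709 - 2204786) = 569129/(-2204077) = 569129*(-1/2204077) = -569129/2204077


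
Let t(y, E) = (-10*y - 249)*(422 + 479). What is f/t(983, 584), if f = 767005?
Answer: -767005/9081179 ≈ -0.084461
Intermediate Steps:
t(y, E) = -224349 - 9010*y (t(y, E) = (-249 - 10*y)*901 = -224349 - 9010*y)
f/t(983, 584) = 767005/(-224349 - 9010*983) = 767005/(-224349 - 8856830) = 767005/(-9081179) = 767005*(-1/9081179) = -767005/9081179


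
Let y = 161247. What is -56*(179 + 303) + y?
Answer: 134255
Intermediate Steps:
-56*(179 + 303) + y = -56*(179 + 303) + 161247 = -56*482 + 161247 = -26992 + 161247 = 134255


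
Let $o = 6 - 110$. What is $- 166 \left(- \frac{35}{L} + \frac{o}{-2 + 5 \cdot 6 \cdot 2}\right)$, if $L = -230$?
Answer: $\frac{181687}{667} \approx 272.39$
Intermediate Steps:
$o = -104$
$- 166 \left(- \frac{35}{L} + \frac{o}{-2 + 5 \cdot 6 \cdot 2}\right) = - 166 \left(- \frac{35}{-230} - \frac{104}{-2 + 5 \cdot 6 \cdot 2}\right) = - 166 \left(\left(-35\right) \left(- \frac{1}{230}\right) - \frac{104}{-2 + 5 \cdot 12}\right) = - 166 \left(\frac{7}{46} - \frac{104}{-2 + 60}\right) = - 166 \left(\frac{7}{46} - \frac{104}{58}\right) = - 166 \left(\frac{7}{46} - \frac{52}{29}\right) = \left(-166\right) \left(- \frac{2189}{1334}\right) = \frac{181687}{667}$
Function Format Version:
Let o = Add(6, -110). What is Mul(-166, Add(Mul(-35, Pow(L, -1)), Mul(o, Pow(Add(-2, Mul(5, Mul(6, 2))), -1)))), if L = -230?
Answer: Rational(181687, 667) ≈ 272.39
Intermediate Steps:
o = -104
Mul(-166, Add(Mul(-35, Pow(L, -1)), Mul(o, Pow(Add(-2, Mul(5, Mul(6, 2))), -1)))) = Mul(-166, Add(Mul(-35, Pow(-230, -1)), Mul(-104, Pow(Add(-2, Mul(5, Mul(6, 2))), -1)))) = Mul(-166, Add(Mul(-35, Rational(-1, 230)), Mul(-104, Pow(Add(-2, Mul(5, 12)), -1)))) = Mul(-166, Add(Rational(7, 46), Mul(-104, Pow(Add(-2, 60), -1)))) = Mul(-166, Add(Rational(7, 46), Mul(-104, Pow(58, -1)))) = Mul(-166, Add(Rational(7, 46), Mul(-104, Rational(1, 58)))) = Mul(-166, Add(Rational(7, 46), Rational(-52, 29))) = Mul(-166, Rational(-2189, 1334)) = Rational(181687, 667)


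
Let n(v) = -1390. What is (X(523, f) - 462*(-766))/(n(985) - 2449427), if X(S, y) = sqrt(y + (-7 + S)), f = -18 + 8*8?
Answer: -308/2133 - sqrt(562)/2450817 ≈ -0.14441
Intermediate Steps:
f = 46 (f = -18 + 64 = 46)
X(S, y) = sqrt(-7 + S + y)
(X(523, f) - 462*(-766))/(n(985) - 2449427) = (sqrt(-7 + 523 + 46) - 462*(-766))/(-1390 - 2449427) = (sqrt(562) + 353892)/(-2450817) = (353892 + sqrt(562))*(-1/2450817) = -308/2133 - sqrt(562)/2450817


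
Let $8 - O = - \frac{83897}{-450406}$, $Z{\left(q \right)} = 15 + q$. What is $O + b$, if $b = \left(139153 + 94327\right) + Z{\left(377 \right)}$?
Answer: $\frac{9576442853}{40946} \approx 2.3388 \cdot 10^{5}$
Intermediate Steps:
$O = \frac{319941}{40946}$ ($O = 8 - - \frac{83897}{-450406} = 8 - \left(-83897\right) \left(- \frac{1}{450406}\right) = 8 - \frac{7627}{40946} = \frac{319941}{40946} \approx 7.8137$)
$b = 233872$ ($b = \left(139153 + 94327\right) + \left(15 + 377\right) = 233480 + 392 = 233872$)
$O + b = \frac{319941}{40946} + 233872 = \frac{9576442853}{40946}$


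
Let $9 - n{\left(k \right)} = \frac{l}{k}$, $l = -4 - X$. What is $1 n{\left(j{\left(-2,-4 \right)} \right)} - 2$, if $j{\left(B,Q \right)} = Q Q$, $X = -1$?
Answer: $\frac{115}{16} \approx 7.1875$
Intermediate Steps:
$l = -3$ ($l = -4 - -1 = -4 + 1 = -3$)
$j{\left(B,Q \right)} = Q^{2}$
$n{\left(k \right)} = 9 + \frac{3}{k}$ ($n{\left(k \right)} = 9 - - \frac{3}{k} = 9 + \frac{3}{k}$)
$1 n{\left(j{\left(-2,-4 \right)} \right)} - 2 = 1 \left(9 + \frac{3}{\left(-4\right)^{2}}\right) - 2 = 1 \left(9 + \frac{3}{16}\right) - 2 = 1 \cdot \frac{147}{16} - 2 = \frac{147}{16} - 2 = \frac{115}{16}$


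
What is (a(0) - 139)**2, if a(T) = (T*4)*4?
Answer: 19321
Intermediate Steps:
a(T) = 16*T (a(T) = (4*T)*4 = 16*T)
(a(0) - 139)**2 = (16*0 - 139)**2 = (0 - 139)**2 = (-139)**2 = 19321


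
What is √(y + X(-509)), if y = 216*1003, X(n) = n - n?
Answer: 6*√6018 ≈ 465.45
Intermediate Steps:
X(n) = 0
y = 216648
√(y + X(-509)) = √(216648 + 0) = √216648 = 6*√6018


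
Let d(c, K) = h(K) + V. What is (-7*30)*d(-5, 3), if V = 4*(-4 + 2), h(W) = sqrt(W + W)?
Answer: 1680 - 210*sqrt(6) ≈ 1165.6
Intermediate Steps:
h(W) = sqrt(2)*sqrt(W) (h(W) = sqrt(2*W) = sqrt(2)*sqrt(W))
V = -8 (V = 4*(-2) = -8)
d(c, K) = -8 + sqrt(2)*sqrt(K) (d(c, K) = sqrt(2)*sqrt(K) - 8 = -8 + sqrt(2)*sqrt(K))
(-7*30)*d(-5, 3) = (-7*30)*(-8 + sqrt(2)*sqrt(3)) = -210*(-8 + sqrt(6)) = 1680 - 210*sqrt(6)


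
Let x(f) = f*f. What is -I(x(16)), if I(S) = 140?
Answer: -140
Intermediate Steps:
x(f) = f²
-I(x(16)) = -1*140 = -140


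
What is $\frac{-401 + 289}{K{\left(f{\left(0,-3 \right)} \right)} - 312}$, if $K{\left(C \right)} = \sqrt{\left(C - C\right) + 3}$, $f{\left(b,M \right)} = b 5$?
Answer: $\frac{11648}{32447} + \frac{112 \sqrt{3}}{97341} \approx 0.36098$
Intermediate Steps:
$f{\left(b,M \right)} = 5 b$
$K{\left(C \right)} = \sqrt{3}$ ($K{\left(C \right)} = \sqrt{0 + 3} = \sqrt{3}$)
$\frac{-401 + 289}{K{\left(f{\left(0,-3 \right)} \right)} - 312} = \frac{-401 + 289}{\sqrt{3} - 312} = - \frac{112}{-312 + \sqrt{3}}$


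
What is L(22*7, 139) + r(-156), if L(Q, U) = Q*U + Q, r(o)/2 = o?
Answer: 21248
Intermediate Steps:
r(o) = 2*o
L(Q, U) = Q + Q*U
L(22*7, 139) + r(-156) = (22*7)*(1 + 139) + 2*(-156) = 154*140 - 312 = 21560 - 312 = 21248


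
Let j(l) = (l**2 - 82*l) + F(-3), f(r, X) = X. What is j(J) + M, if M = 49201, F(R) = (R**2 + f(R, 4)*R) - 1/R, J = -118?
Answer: 218395/3 ≈ 72798.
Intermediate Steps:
F(R) = R**2 - 1/R + 4*R (F(R) = (R**2 + 4*R) - 1/R = R**2 - 1/R + 4*R)
j(l) = -8/3 + l**2 - 82*l (j(l) = (l**2 - 82*l) + (-1 + (-3)**2*(4 - 3))/(-3) = (l**2 - 82*l) - (-1 + 9*1)/3 = (l**2 - 82*l) - (-1 + 9)/3 = (l**2 - 82*l) - 1/3*8 = (l**2 - 82*l) - 8/3 = -8/3 + l**2 - 82*l)
j(J) + M = (-8/3 + (-118)**2 - 82*(-118)) + 49201 = (-8/3 + 13924 + 9676) + 49201 = 70792/3 + 49201 = 218395/3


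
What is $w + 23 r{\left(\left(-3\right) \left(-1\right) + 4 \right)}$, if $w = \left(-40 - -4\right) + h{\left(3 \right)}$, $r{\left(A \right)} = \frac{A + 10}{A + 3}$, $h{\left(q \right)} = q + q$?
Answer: $\frac{91}{10} \approx 9.1$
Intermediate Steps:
$h{\left(q \right)} = 2 q$
$r{\left(A \right)} = \frac{10 + A}{3 + A}$
$w = -30$ ($w = \left(-40 - -4\right) + 2 \cdot 3 = \left(-40 + \left(-18 + 22\right)\right) + 6 = \left(-40 + 4\right) + 6 = -36 + 6 = -30$)
$w + 23 r{\left(\left(-3\right) \left(-1\right) + 4 \right)} = -30 + 23 \frac{10 + \left(\left(-3\right) \left(-1\right) + 4\right)}{3 + \left(\left(-3\right) \left(-1\right) + 4\right)} = -30 + 23 \frac{10 + \left(3 + 4\right)}{3 + \left(3 + 4\right)} = -30 + 23 \frac{10 + 7}{3 + 7} = -30 + 23 \cdot \frac{1}{10} \cdot 17 = -30 + 23 \cdot \frac{17}{10} = -30 + \frac{391}{10} = \frac{91}{10}$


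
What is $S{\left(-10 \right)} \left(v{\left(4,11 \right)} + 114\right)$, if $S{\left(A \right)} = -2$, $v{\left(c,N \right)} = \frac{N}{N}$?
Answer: $-230$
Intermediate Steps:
$v{\left(c,N \right)} = 1$
$S{\left(-10 \right)} \left(v{\left(4,11 \right)} + 114\right) = - 2 \left(1 + 114\right) = \left(-2\right) 115 = -230$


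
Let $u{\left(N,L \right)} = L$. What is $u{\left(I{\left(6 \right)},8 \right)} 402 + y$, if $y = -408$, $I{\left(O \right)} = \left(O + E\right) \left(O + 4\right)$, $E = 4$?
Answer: $2808$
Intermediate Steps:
$I{\left(O \right)} = \left(4 + O\right)^{2}$ ($I{\left(O \right)} = \left(O + 4\right) \left(O + 4\right) = \left(4 + O\right) \left(4 + O\right) = \left(4 + O\right)^{2}$)
$u{\left(I{\left(6 \right)},8 \right)} 402 + y = 8 \cdot 402 - 408 = 3216 - 408 = 2808$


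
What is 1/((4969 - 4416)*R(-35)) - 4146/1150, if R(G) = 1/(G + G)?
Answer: -169517/45425 ≈ -3.7318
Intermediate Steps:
R(G) = 1/(2*G)
1/((4969 - 4416)*R(-35)) - 4146/1150 = 1/((4969 - 4416)*(((½)/(-35)))) - 4146/1150 = 1/(553*(((½)*(-1/35)))) - 4146*1/1150 = 1/(553*(-1/70)) - 2073/575 = (1/553)*(-70) - 2073/575 = -10/79 - 2073/575 = -169517/45425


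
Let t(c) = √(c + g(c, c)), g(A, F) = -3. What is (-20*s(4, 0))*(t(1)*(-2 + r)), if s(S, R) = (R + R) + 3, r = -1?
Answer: 180*I*√2 ≈ 254.56*I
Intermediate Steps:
t(c) = √(-3 + c) (t(c) = √(c - 3) = √(-3 + c))
s(S, R) = 3 + 2*R (s(S, R) = 2*R + 3 = 3 + 2*R)
(-20*s(4, 0))*(t(1)*(-2 + r)) = (-20*(3 + 2*0))*(√(-3 + 1)*(-2 - 1)) = (-20*(3 + 0))*(√(-2)*(-3)) = (-20*3)*((I*√2)*(-3)) = -(-180)*I*√2 = 180*I*√2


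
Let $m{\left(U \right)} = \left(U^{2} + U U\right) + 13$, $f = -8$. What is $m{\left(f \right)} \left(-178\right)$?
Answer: $-25098$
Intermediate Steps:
$m{\left(U \right)} = 13 + 2 U^{2}$ ($m{\left(U \right)} = \left(U^{2} + U^{2}\right) + 13 = 2 U^{2} + 13 = 13 + 2 U^{2}$)
$m{\left(f \right)} \left(-178\right) = \left(13 + 2 \left(-8\right)^{2}\right) \left(-178\right) = \left(13 + 2 \cdot 64\right) \left(-178\right) = \left(13 + 128\right) \left(-178\right) = 141 \left(-178\right) = -25098$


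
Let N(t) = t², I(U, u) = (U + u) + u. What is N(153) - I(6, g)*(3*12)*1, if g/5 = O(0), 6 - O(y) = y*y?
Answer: 21033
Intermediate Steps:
O(y) = 6 - y² (O(y) = 6 - y*y = 6 - y²)
g = 30 (g = 5*(6 - 1*0²) = 5*(6 - 1*0) = 5*(6 + 0) = 5*6 = 30)
I(U, u) = U + 2*u
N(153) - I(6, g)*(3*12)*1 = 153² - (6 + 2*30)*(3*12)*1 = 23409 - (6 + 60)*36*1 = 23409 - 66*36 = 23409 - 1*2376 = 23409 - 2376 = 21033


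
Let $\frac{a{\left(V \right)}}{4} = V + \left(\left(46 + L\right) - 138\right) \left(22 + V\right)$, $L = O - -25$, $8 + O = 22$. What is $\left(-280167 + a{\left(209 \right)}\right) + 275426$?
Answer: $-52877$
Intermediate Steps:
$O = 14$ ($O = -8 + 22 = 14$)
$L = 39$ ($L = 14 - -25 = 14 + 25 = 39$)
$a{\left(V \right)} = -4664 - 208 V$ ($a{\left(V \right)} = 4 \left(V + \left(\left(46 + 39\right) - 138\right) \left(22 + V\right)\right) = 4 \left(V + \left(85 - 138\right) \left(22 + V\right)\right) = 4 \left(V - 53 \left(22 + V\right)\right) = 4 \left(V - \left(1166 + 53 V\right)\right) = 4 \left(-1166 - 52 V\right) = -4664 - 208 V$)
$\left(-280167 + a{\left(209 \right)}\right) + 275426 = \left(-280167 - 48136\right) + 275426 = -328303 + 275426 = -52877$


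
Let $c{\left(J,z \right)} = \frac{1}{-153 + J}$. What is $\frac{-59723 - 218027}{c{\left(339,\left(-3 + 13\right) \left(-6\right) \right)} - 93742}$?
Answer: $\frac{51661500}{17436011} \approx 2.9629$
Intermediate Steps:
$\frac{-59723 - 218027}{c{\left(339,\left(-3 + 13\right) \left(-6\right) \right)} - 93742} = \frac{-59723 - 218027}{\frac{1}{-153 + 339} - 93742} = - \frac{277750}{\frac{1}{186} - 93742} = - \frac{277750}{- \frac{17436011}{186}} = \left(-277750\right) \left(- \frac{186}{17436011}\right) = \frac{51661500}{17436011}$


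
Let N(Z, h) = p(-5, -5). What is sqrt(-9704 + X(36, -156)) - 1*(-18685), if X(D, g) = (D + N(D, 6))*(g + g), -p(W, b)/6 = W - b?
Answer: 18685 + 2*I*sqrt(5234) ≈ 18685.0 + 144.69*I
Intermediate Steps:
p(W, b) = -6*W + 6*b (p(W, b) = -6*(W - b) = -6*W + 6*b)
N(Z, h) = 0 (N(Z, h) = -6*(-5) + 6*(-5) = 30 - 30 = 0)
X(D, g) = 2*D*g (X(D, g) = (D + 0)*(g + g) = D*(2*g) = 2*D*g)
sqrt(-9704 + X(36, -156)) - 1*(-18685) = sqrt(-9704 + 2*36*(-156)) - 1*(-18685) = sqrt(-9704 - 11232) + 18685 = sqrt(-20936) + 18685 = 2*I*sqrt(5234) + 18685 = 18685 + 2*I*sqrt(5234)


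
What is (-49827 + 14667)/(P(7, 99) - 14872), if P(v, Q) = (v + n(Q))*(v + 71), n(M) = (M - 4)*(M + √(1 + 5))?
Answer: -984480/20126567 + 131850*√6/261645371 ≈ -0.047680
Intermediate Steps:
n(M) = (-4 + M)*(M + √6)
P(v, Q) = (71 + v)*(v + Q² - 4*Q - 4*√6 + Q*√6) (P(v, Q) = (v + (Q² - 4*Q - 4*√6 + Q*√6))*(v + 71) = (v + Q² - 4*Q - 4*√6 + Q*√6)*(71 + v) = (71 + v)*(v + Q² - 4*Q - 4*√6 + Q*√6))
(-49827 + 14667)/(P(7, 99) - 14872) = (-49827 + 14667)/((7² - 284*99 - 284*√6 + 71*7 + 71*99² + 7*(99² - 4*99 - 4*√6 + 99*√6) + 71*99*√6) - 14872) = -35160/((49 - 28116 - 284*√6 + 497 + 71*9801 + 7*(9801 - 396 - 4*√6 + 99*√6) + 7029*√6) - 14872) = -35160/((49 - 28116 - 284*√6 + 497 + 695871 + 7*(9405 + 95*√6) + 7029*√6) - 14872) = -35160/((49 - 28116 - 284*√6 + 497 + 695871 + (65835 + 665*√6) + 7029*√6) - 14872) = -35160/((734136 + 7410*√6) - 14872) = -35160/(719264 + 7410*√6)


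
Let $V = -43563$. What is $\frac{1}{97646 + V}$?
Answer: $\frac{1}{54083} \approx 1.849 \cdot 10^{-5}$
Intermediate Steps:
$\frac{1}{97646 + V} = \frac{1}{97646 - 43563} = \frac{1}{54083}$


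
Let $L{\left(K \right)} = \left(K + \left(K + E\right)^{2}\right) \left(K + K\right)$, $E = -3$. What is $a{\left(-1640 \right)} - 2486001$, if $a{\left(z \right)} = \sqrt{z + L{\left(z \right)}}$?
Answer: $-2486001 + 2 i \sqrt{2212203790} \approx -2.486 \cdot 10^{6} + 94068.0 i$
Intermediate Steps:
$L{\left(K \right)} = 2 K \left(K + \left(-3 + K\right)^{2}\right)$ ($L{\left(K \right)} = \left(K + \left(K - 3\right)^{2}\right) \left(K + K\right) = \left(K + \left(-3 + K\right)^{2}\right) 2 K = 2 K \left(K + \left(-3 + K\right)^{2}\right)$)
$a{\left(z \right)} = \sqrt{z + 2 z \left(z + \left(-3 + z\right)^{2}\right)}$
$a{\left(-1640 \right)} - 2486001 = \sqrt{- 1640 \left(19 - -16400 + 2 \left(-1640\right)^{2}\right)} - 2486001 = \sqrt{- 1640 \left(19 + 16400 + 2 \cdot 2689600\right)} - 2486001 = \sqrt{- 1640 \left(19 + 16400 + 5379200\right)} - 2486001 = \sqrt{\left(-1640\right) 5395619} - 2486001 = \sqrt{-8848815160} - 2486001 = 2 i \sqrt{2212203790} - 2486001 = -2486001 + 2 i \sqrt{2212203790}$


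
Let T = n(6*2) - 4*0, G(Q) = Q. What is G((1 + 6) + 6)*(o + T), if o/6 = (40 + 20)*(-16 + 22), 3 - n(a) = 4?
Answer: 28067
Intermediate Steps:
n(a) = -1 (n(a) = 3 - 1*4 = 3 - 4 = -1)
o = 2160 (o = 6*((40 + 20)*(-16 + 22)) = 6*(60*6) = 6*360 = 2160)
T = -1 (T = -1 - 4*0 = -1 + 0 = -1)
G((1 + 6) + 6)*(o + T) = ((1 + 6) + 6)*(2160 - 1) = (7 + 6)*2159 = 13*2159 = 28067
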